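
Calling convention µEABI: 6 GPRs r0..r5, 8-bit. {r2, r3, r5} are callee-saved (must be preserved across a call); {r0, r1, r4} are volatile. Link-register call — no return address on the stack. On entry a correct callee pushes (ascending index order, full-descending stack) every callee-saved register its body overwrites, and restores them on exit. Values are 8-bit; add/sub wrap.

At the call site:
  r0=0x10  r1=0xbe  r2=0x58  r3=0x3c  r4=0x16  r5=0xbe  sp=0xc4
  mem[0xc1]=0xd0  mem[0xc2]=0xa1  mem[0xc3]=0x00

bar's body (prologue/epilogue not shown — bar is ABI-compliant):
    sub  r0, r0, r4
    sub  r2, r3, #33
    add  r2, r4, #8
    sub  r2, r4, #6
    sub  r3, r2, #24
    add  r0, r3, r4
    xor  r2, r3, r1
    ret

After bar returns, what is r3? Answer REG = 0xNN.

prologue: push r2 → mem[0xc3]=0x58, sp=0xc3
prologue: push r3 → mem[0xc2]=0x3c, sp=0xc2
body[0] sub  r0, r0, r4 → r0=0xfa
body[1] sub  r2, r3, #33 → r2=0x1b
body[2] add  r2, r4, #8 → r2=0x1e
body[3] sub  r2, r4, #6 → r2=0x10
body[4] sub  r3, r2, #24 → r3=0xf8
body[5] add  r0, r3, r4 → r0=0x0e
body[6] xor  r2, r3, r1 → r2=0x46
epilogue: pop r3=0x3c, sp=0xc3
epilogue: pop r2=0x58, sp=0xc4
r3 is callee-saved → restored

REG = 0x3c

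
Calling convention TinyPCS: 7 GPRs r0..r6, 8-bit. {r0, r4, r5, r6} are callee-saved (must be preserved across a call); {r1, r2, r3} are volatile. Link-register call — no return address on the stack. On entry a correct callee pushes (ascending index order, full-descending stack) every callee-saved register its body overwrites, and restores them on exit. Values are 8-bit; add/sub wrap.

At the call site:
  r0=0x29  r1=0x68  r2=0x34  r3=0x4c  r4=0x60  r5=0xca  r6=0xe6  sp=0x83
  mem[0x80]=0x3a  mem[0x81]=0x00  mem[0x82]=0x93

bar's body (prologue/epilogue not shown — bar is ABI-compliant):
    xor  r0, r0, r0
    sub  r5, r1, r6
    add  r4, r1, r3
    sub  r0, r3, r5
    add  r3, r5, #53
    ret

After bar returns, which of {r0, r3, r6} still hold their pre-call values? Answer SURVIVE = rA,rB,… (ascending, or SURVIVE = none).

SURVIVE = r0,r6

prologue: push r0 -> mem[0x82]=0x29, sp=0x82
prologue: push r4 -> mem[0x81]=0x60, sp=0x81
prologue: push r5 -> mem[0x80]=0xca, sp=0x80
body[0] xor  r0, r0, r0 -> r0=0x00
body[1] sub  r5, r1, r6 -> r5=0x82
body[2] add  r4, r1, r3 -> r4=0xb4
body[3] sub  r0, r3, r5 -> r0=0xca
body[4] add  r3, r5, #53 -> r3=0xb7
epilogue: pop r5=0xca, sp=0x81
epilogue: pop r4=0x60, sp=0x82
epilogue: pop r0=0x29, sp=0x83
r0: callee-saved, written=True
r3: caller-saved, written=True
r6: callee-saved, written=False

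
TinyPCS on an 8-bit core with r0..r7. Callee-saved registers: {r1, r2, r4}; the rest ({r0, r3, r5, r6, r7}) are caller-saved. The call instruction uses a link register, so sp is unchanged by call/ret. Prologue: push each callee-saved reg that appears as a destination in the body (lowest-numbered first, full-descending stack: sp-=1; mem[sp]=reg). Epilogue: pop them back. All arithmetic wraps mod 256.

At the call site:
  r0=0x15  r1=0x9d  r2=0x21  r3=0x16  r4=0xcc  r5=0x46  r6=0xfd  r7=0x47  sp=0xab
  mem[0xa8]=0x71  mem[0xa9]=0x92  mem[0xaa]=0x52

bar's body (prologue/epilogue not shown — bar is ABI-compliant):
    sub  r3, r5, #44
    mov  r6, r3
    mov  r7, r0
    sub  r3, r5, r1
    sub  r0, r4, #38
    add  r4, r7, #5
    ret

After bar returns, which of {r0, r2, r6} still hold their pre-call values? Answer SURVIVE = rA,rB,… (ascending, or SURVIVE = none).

prologue: push r4 → mem[0xaa]=0xcc, sp=0xaa
body[0] sub  r3, r5, #44 → r3=0x1a
body[1] mov  r6, r3 → r6=0x1a
body[2] mov  r7, r0 → r7=0x15
body[3] sub  r3, r5, r1 → r3=0xa9
body[4] sub  r0, r4, #38 → r0=0xa6
body[5] add  r4, r7, #5 → r4=0x1a
epilogue: pop r4=0xcc, sp=0xab
r0: caller-saved, written=True
r2: callee-saved, written=False
r6: caller-saved, written=True

SURVIVE = r2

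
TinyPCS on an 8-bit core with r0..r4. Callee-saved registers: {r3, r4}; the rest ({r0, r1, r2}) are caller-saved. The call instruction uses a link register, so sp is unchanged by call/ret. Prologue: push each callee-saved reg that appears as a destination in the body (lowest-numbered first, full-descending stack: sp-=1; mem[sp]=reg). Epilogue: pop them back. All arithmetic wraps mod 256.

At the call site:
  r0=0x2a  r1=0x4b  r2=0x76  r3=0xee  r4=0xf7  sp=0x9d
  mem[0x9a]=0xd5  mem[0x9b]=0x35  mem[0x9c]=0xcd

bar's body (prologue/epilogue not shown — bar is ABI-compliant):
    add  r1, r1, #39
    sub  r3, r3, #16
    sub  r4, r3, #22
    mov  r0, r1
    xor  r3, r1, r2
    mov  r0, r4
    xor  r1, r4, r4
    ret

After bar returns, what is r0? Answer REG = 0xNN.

prologue: push r3 -> mem[0x9c]=0xee, sp=0x9c
prologue: push r4 -> mem[0x9b]=0xf7, sp=0x9b
body[0] add  r1, r1, #39 -> r1=0x72
body[1] sub  r3, r3, #16 -> r3=0xde
body[2] sub  r4, r3, #22 -> r4=0xc8
body[3] mov  r0, r1 -> r0=0x72
body[4] xor  r3, r1, r2 -> r3=0x04
body[5] mov  r0, r4 -> r0=0xc8
body[6] xor  r1, r4, r4 -> r1=0x00
epilogue: pop r4=0xf7, sp=0x9c
epilogue: pop r3=0xee, sp=0x9d
r0 is caller-saved -> body value

REG = 0xc8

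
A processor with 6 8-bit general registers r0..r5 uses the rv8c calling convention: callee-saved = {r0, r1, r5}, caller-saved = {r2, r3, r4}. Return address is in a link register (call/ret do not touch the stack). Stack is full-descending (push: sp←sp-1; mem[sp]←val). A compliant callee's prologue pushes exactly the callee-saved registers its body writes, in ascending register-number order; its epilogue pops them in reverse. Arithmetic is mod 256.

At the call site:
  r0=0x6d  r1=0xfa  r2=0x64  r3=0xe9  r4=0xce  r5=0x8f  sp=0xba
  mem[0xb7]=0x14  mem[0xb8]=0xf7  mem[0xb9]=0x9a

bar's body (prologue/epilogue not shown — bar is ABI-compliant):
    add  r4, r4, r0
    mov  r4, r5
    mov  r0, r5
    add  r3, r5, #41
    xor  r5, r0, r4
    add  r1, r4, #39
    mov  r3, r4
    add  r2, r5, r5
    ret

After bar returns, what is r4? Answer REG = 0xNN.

prologue: push r0 -> mem[0xb9]=0x6d, sp=0xb9
prologue: push r1 -> mem[0xb8]=0xfa, sp=0xb8
prologue: push r5 -> mem[0xb7]=0x8f, sp=0xb7
body[0] add  r4, r4, r0 -> r4=0x3b
body[1] mov  r4, r5 -> r4=0x8f
body[2] mov  r0, r5 -> r0=0x8f
body[3] add  r3, r5, #41 -> r3=0xb8
body[4] xor  r5, r0, r4 -> r5=0x00
body[5] add  r1, r4, #39 -> r1=0xb6
body[6] mov  r3, r4 -> r3=0x8f
body[7] add  r2, r5, r5 -> r2=0x00
epilogue: pop r5=0x8f, sp=0xb8
epilogue: pop r1=0xfa, sp=0xb9
epilogue: pop r0=0x6d, sp=0xba
r4 is caller-saved -> body value

REG = 0x8f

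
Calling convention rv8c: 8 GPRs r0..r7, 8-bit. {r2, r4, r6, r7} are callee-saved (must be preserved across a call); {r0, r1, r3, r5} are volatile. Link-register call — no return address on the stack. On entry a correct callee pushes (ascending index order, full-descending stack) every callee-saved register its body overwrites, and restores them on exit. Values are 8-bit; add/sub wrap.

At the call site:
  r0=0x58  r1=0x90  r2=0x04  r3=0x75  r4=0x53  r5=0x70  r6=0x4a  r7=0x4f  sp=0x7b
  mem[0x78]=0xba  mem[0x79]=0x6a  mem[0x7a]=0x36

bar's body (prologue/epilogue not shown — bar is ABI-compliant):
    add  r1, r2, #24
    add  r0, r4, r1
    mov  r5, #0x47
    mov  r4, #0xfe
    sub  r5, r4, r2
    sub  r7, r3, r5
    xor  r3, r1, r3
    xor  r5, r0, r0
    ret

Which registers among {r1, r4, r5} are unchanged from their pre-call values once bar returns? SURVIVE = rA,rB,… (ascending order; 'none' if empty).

prologue: push r4 → mem[0x7a]=0x53, sp=0x7a
prologue: push r7 → mem[0x79]=0x4f, sp=0x79
body[0] add  r1, r2, #24 → r1=0x1c
body[1] add  r0, r4, r1 → r0=0x6f
body[2] mov  r5, #0x47 → r5=0x47
body[3] mov  r4, #0xfe → r4=0xfe
body[4] sub  r5, r4, r2 → r5=0xfa
body[5] sub  r7, r3, r5 → r7=0x7b
body[6] xor  r3, r1, r3 → r3=0x69
body[7] xor  r5, r0, r0 → r5=0x00
epilogue: pop r7=0x4f, sp=0x7a
epilogue: pop r4=0x53, sp=0x7b
r1: caller-saved, written=True
r4: callee-saved, written=True
r5: caller-saved, written=True

SURVIVE = r4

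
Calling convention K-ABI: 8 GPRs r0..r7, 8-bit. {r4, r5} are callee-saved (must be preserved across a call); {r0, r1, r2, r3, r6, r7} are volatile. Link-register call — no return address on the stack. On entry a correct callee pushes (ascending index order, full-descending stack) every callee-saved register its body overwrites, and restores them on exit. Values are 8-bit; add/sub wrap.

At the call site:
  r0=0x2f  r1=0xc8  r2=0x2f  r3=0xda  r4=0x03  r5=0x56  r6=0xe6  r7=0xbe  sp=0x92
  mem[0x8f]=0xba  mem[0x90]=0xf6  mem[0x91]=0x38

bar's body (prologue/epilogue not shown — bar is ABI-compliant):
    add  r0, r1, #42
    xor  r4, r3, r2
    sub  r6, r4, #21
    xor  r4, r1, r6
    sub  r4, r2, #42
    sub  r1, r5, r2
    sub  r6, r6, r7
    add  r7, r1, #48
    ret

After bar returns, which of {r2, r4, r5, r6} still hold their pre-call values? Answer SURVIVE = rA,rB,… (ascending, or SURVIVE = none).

prologue: push r4 -> mem[0x91]=0x03, sp=0x91
body[0] add  r0, r1, #42 -> r0=0xf2
body[1] xor  r4, r3, r2 -> r4=0xf5
body[2] sub  r6, r4, #21 -> r6=0xe0
body[3] xor  r4, r1, r6 -> r4=0x28
body[4] sub  r4, r2, #42 -> r4=0x05
body[5] sub  r1, r5, r2 -> r1=0x27
body[6] sub  r6, r6, r7 -> r6=0x22
body[7] add  r7, r1, #48 -> r7=0x57
epilogue: pop r4=0x03, sp=0x92
r2: caller-saved, written=False
r4: callee-saved, written=True
r5: callee-saved, written=False
r6: caller-saved, written=True

SURVIVE = r2,r4,r5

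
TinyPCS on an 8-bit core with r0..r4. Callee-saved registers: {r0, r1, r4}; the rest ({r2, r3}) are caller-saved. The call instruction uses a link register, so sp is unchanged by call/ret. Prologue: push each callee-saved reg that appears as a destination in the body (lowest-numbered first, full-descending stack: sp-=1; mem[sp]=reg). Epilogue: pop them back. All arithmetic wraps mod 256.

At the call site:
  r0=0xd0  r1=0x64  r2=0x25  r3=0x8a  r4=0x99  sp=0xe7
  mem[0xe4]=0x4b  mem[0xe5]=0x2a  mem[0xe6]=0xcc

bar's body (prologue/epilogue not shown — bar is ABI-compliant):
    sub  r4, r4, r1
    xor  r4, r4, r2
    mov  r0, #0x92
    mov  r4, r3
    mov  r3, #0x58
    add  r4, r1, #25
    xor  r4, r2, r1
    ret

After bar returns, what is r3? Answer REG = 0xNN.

REG = 0x58

prologue: push r0 → mem[0xe6]=0xd0, sp=0xe6
prologue: push r4 → mem[0xe5]=0x99, sp=0xe5
body[0] sub  r4, r4, r1 → r4=0x35
body[1] xor  r4, r4, r2 → r4=0x10
body[2] mov  r0, #0x92 → r0=0x92
body[3] mov  r4, r3 → r4=0x8a
body[4] mov  r3, #0x58 → r3=0x58
body[5] add  r4, r1, #25 → r4=0x7d
body[6] xor  r4, r2, r1 → r4=0x41
epilogue: pop r4=0x99, sp=0xe6
epilogue: pop r0=0xd0, sp=0xe7
r3 is caller-saved → body value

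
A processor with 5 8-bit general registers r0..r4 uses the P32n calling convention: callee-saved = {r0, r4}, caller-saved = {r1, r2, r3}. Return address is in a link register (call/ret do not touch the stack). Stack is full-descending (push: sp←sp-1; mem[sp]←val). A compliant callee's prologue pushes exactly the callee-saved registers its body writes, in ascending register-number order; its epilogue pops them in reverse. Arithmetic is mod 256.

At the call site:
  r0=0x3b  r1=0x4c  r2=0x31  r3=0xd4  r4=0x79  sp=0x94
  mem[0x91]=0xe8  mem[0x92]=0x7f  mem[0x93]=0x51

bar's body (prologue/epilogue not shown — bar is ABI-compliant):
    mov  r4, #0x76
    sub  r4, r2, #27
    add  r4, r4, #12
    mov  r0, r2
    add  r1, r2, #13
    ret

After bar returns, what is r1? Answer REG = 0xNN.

REG = 0x3e

prologue: push r0 -> mem[0x93]=0x3b, sp=0x93
prologue: push r4 -> mem[0x92]=0x79, sp=0x92
body[0] mov  r4, #0x76 -> r4=0x76
body[1] sub  r4, r2, #27 -> r4=0x16
body[2] add  r4, r4, #12 -> r4=0x22
body[3] mov  r0, r2 -> r0=0x31
body[4] add  r1, r2, #13 -> r1=0x3e
epilogue: pop r4=0x79, sp=0x93
epilogue: pop r0=0x3b, sp=0x94
r1 is caller-saved -> body value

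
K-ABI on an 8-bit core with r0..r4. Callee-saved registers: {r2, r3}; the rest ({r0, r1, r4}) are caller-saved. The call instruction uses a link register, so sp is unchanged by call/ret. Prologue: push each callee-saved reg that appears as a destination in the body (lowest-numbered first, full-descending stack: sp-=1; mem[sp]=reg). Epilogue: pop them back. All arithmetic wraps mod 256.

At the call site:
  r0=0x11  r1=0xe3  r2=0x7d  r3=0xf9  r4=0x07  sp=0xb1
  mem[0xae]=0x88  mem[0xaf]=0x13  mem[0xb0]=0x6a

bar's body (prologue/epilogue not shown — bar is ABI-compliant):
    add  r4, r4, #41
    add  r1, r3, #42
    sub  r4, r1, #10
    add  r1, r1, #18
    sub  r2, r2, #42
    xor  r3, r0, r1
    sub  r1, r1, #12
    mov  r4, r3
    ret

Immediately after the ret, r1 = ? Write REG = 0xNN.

prologue: push r2 -> mem[0xb0]=0x7d, sp=0xb0
prologue: push r3 -> mem[0xaf]=0xf9, sp=0xaf
body[0] add  r4, r4, #41 -> r4=0x30
body[1] add  r1, r3, #42 -> r1=0x23
body[2] sub  r4, r1, #10 -> r4=0x19
body[3] add  r1, r1, #18 -> r1=0x35
body[4] sub  r2, r2, #42 -> r2=0x53
body[5] xor  r3, r0, r1 -> r3=0x24
body[6] sub  r1, r1, #12 -> r1=0x29
body[7] mov  r4, r3 -> r4=0x24
epilogue: pop r3=0xf9, sp=0xb0
epilogue: pop r2=0x7d, sp=0xb1
r1 is caller-saved -> body value

REG = 0x29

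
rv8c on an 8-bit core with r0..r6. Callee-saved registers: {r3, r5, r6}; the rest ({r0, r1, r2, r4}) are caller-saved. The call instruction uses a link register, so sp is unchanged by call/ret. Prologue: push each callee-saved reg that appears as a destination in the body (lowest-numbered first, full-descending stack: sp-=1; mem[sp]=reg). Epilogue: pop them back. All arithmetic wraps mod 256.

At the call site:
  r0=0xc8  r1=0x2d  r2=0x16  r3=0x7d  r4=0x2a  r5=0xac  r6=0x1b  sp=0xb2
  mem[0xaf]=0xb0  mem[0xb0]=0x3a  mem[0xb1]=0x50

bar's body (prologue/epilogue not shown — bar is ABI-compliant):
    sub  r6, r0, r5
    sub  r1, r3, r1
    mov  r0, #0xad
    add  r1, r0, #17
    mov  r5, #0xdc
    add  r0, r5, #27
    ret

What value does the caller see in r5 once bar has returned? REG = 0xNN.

prologue: push r5 → mem[0xb1]=0xac, sp=0xb1
prologue: push r6 → mem[0xb0]=0x1b, sp=0xb0
body[0] sub  r6, r0, r5 → r6=0x1c
body[1] sub  r1, r3, r1 → r1=0x50
body[2] mov  r0, #0xad → r0=0xad
body[3] add  r1, r0, #17 → r1=0xbe
body[4] mov  r5, #0xdc → r5=0xdc
body[5] add  r0, r5, #27 → r0=0xf7
epilogue: pop r6=0x1b, sp=0xb1
epilogue: pop r5=0xac, sp=0xb2
r5 is callee-saved → restored

REG = 0xac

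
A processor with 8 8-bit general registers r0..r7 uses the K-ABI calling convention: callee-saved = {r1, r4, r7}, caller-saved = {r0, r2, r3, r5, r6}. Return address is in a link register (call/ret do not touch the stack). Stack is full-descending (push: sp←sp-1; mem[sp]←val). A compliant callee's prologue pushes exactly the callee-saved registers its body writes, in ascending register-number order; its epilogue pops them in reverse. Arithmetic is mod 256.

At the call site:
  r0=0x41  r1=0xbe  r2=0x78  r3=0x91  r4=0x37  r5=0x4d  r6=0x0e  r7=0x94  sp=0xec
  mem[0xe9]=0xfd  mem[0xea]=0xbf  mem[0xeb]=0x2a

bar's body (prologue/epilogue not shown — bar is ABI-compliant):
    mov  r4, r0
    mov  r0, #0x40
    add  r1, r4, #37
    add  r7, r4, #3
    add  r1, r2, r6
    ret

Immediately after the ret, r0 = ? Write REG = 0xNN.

REG = 0x40

prologue: push r1 -> mem[0xeb]=0xbe, sp=0xeb
prologue: push r4 -> mem[0xea]=0x37, sp=0xea
prologue: push r7 -> mem[0xe9]=0x94, sp=0xe9
body[0] mov  r4, r0 -> r4=0x41
body[1] mov  r0, #0x40 -> r0=0x40
body[2] add  r1, r4, #37 -> r1=0x66
body[3] add  r7, r4, #3 -> r7=0x44
body[4] add  r1, r2, r6 -> r1=0x86
epilogue: pop r7=0x94, sp=0xea
epilogue: pop r4=0x37, sp=0xeb
epilogue: pop r1=0xbe, sp=0xec
r0 is caller-saved -> body value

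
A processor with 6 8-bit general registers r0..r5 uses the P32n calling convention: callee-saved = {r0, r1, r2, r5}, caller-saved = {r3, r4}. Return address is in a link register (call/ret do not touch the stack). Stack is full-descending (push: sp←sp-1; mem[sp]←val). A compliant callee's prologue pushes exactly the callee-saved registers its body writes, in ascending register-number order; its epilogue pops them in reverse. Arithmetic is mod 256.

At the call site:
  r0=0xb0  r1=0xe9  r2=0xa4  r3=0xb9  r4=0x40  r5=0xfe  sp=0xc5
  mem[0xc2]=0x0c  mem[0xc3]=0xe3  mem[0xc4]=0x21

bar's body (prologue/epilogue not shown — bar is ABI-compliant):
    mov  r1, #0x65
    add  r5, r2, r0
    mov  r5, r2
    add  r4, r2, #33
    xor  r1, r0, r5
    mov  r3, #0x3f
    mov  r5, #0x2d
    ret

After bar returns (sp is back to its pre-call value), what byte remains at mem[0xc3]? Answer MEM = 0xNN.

prologue: push r1 -> mem[0xc4]=0xe9, sp=0xc4
prologue: push r5 -> mem[0xc3]=0xfe, sp=0xc3
body[0] mov  r1, #0x65 -> r1=0x65
body[1] add  r5, r2, r0 -> r5=0x54
body[2] mov  r5, r2 -> r5=0xa4
body[3] add  r4, r2, #33 -> r4=0xc5
body[4] xor  r1, r0, r5 -> r1=0x14
body[5] mov  r3, #0x3f -> r3=0x3f
body[6] mov  r5, #0x2d -> r5=0x2d
epilogue: pop r5=0xfe, sp=0xc4
epilogue: pop r1=0xe9, sp=0xc5
prologue pushed ['r1', 'r5'] at ['0xc4', '0xc3']

MEM = 0xfe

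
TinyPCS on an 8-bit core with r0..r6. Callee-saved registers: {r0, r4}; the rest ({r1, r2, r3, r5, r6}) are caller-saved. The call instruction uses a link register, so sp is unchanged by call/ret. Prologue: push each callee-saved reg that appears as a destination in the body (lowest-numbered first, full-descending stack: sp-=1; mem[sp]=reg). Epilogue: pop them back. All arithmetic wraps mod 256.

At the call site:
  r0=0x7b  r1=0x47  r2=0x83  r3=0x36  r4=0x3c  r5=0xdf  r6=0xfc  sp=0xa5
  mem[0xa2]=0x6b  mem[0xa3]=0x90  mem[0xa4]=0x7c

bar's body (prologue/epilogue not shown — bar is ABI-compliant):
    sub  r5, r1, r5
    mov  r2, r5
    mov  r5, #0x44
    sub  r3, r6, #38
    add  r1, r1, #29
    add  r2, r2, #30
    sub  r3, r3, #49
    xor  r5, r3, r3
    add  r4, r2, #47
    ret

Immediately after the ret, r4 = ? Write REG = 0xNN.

prologue: push r4 → mem[0xa4]=0x3c, sp=0xa4
body[0] sub  r5, r1, r5 → r5=0x68
body[1] mov  r2, r5 → r2=0x68
body[2] mov  r5, #0x44 → r5=0x44
body[3] sub  r3, r6, #38 → r3=0xd6
body[4] add  r1, r1, #29 → r1=0x64
body[5] add  r2, r2, #30 → r2=0x86
body[6] sub  r3, r3, #49 → r3=0xa5
body[7] xor  r5, r3, r3 → r5=0x00
body[8] add  r4, r2, #47 → r4=0xb5
epilogue: pop r4=0x3c, sp=0xa5
r4 is callee-saved → restored

REG = 0x3c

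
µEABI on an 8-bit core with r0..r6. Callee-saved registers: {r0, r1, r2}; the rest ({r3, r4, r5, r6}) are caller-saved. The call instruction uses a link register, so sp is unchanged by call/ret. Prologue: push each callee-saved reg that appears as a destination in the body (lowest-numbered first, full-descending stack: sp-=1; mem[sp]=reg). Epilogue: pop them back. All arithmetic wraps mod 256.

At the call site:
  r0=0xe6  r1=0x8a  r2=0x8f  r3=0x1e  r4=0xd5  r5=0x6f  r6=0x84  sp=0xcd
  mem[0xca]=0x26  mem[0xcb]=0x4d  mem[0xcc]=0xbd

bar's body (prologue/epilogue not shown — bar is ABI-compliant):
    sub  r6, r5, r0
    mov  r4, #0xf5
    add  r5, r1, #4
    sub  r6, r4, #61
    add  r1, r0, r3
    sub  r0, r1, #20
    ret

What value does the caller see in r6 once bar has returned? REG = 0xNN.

REG = 0xb8

prologue: push r0 -> mem[0xcc]=0xe6, sp=0xcc
prologue: push r1 -> mem[0xcb]=0x8a, sp=0xcb
body[0] sub  r6, r5, r0 -> r6=0x89
body[1] mov  r4, #0xf5 -> r4=0xf5
body[2] add  r5, r1, #4 -> r5=0x8e
body[3] sub  r6, r4, #61 -> r6=0xb8
body[4] add  r1, r0, r3 -> r1=0x04
body[5] sub  r0, r1, #20 -> r0=0xf0
epilogue: pop r1=0x8a, sp=0xcc
epilogue: pop r0=0xe6, sp=0xcd
r6 is caller-saved -> body value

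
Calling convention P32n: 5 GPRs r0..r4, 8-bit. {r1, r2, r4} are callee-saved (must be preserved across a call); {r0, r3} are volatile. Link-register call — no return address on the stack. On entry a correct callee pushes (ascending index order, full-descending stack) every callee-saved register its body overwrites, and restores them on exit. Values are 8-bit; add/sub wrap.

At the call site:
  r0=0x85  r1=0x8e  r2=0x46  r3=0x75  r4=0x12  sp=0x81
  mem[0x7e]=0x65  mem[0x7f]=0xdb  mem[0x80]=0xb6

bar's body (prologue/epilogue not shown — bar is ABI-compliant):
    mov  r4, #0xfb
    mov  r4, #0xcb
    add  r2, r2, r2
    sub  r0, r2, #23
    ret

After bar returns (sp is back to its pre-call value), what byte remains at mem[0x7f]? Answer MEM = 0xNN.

prologue: push r2 -> mem[0x80]=0x46, sp=0x80
prologue: push r4 -> mem[0x7f]=0x12, sp=0x7f
body[0] mov  r4, #0xfb -> r4=0xfb
body[1] mov  r4, #0xcb -> r4=0xcb
body[2] add  r2, r2, r2 -> r2=0x8c
body[3] sub  r0, r2, #23 -> r0=0x75
epilogue: pop r4=0x12, sp=0x80
epilogue: pop r2=0x46, sp=0x81
prologue pushed ['r2', 'r4'] at ['0x80', '0x7f']

MEM = 0x12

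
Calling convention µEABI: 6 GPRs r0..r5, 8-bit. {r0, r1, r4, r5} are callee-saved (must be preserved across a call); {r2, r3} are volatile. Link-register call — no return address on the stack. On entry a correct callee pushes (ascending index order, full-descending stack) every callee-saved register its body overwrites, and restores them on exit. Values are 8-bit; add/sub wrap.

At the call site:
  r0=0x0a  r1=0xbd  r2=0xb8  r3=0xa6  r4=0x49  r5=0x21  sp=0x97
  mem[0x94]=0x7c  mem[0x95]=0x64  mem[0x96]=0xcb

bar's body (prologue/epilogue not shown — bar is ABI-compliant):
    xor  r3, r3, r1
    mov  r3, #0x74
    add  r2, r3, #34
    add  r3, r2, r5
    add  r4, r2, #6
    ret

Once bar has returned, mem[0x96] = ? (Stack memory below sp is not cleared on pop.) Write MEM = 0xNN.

prologue: push r4 -> mem[0x96]=0x49, sp=0x96
body[0] xor  r3, r3, r1 -> r3=0x1b
body[1] mov  r3, #0x74 -> r3=0x74
body[2] add  r2, r3, #34 -> r2=0x96
body[3] add  r3, r2, r5 -> r3=0xb7
body[4] add  r4, r2, #6 -> r4=0x9c
epilogue: pop r4=0x49, sp=0x97
prologue pushed ['r4'] at ['0x96']

MEM = 0x49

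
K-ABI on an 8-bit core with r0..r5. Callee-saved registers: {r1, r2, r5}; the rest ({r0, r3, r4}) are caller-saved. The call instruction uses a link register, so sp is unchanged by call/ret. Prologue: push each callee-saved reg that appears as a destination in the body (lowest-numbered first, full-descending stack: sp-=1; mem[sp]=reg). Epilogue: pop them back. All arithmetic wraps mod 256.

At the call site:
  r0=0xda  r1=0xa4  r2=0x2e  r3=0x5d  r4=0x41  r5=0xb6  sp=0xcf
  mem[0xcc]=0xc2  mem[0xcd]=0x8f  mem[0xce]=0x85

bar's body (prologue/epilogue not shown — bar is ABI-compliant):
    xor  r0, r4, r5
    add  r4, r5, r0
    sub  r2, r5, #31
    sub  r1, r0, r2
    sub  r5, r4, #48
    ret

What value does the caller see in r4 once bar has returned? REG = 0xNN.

prologue: push r1 → mem[0xce]=0xa4, sp=0xce
prologue: push r2 → mem[0xcd]=0x2e, sp=0xcd
prologue: push r5 → mem[0xcc]=0xb6, sp=0xcc
body[0] xor  r0, r4, r5 → r0=0xf7
body[1] add  r4, r5, r0 → r4=0xad
body[2] sub  r2, r5, #31 → r2=0x97
body[3] sub  r1, r0, r2 → r1=0x60
body[4] sub  r5, r4, #48 → r5=0x7d
epilogue: pop r5=0xb6, sp=0xcd
epilogue: pop r2=0x2e, sp=0xce
epilogue: pop r1=0xa4, sp=0xcf
r4 is caller-saved → body value

REG = 0xad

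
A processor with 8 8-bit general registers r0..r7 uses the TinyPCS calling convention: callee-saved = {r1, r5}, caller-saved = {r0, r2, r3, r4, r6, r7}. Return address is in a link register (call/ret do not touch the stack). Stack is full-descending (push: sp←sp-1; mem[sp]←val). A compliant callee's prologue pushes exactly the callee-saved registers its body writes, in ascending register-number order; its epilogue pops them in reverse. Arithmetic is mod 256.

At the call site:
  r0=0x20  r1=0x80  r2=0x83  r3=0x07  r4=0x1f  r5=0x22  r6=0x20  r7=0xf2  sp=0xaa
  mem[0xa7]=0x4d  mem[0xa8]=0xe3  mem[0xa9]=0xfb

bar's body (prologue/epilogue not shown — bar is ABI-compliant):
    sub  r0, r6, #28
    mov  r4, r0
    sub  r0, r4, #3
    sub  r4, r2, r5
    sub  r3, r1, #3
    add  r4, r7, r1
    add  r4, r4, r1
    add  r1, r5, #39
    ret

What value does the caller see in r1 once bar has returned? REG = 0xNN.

REG = 0x80

prologue: push r1 → mem[0xa9]=0x80, sp=0xa9
body[0] sub  r0, r6, #28 → r0=0x04
body[1] mov  r4, r0 → r4=0x04
body[2] sub  r0, r4, #3 → r0=0x01
body[3] sub  r4, r2, r5 → r4=0x61
body[4] sub  r3, r1, #3 → r3=0x7d
body[5] add  r4, r7, r1 → r4=0x72
body[6] add  r4, r4, r1 → r4=0xf2
body[7] add  r1, r5, #39 → r1=0x49
epilogue: pop r1=0x80, sp=0xaa
r1 is callee-saved → restored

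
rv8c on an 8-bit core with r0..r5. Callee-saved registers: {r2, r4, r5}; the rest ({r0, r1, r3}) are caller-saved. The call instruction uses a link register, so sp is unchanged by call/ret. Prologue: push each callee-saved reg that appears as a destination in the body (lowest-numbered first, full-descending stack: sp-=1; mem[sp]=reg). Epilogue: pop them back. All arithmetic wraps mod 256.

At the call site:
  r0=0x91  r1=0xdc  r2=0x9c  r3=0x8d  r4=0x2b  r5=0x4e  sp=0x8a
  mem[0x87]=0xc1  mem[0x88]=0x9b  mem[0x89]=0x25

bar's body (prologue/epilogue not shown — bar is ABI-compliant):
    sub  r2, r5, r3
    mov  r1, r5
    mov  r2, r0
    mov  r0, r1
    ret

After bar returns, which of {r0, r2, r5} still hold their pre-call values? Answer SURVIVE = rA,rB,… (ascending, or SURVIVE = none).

SURVIVE = r2,r5

prologue: push r2 → mem[0x89]=0x9c, sp=0x89
body[0] sub  r2, r5, r3 → r2=0xc1
body[1] mov  r1, r5 → r1=0x4e
body[2] mov  r2, r0 → r2=0x91
body[3] mov  r0, r1 → r0=0x4e
epilogue: pop r2=0x9c, sp=0x8a
r0: caller-saved, written=True
r2: callee-saved, written=True
r5: callee-saved, written=False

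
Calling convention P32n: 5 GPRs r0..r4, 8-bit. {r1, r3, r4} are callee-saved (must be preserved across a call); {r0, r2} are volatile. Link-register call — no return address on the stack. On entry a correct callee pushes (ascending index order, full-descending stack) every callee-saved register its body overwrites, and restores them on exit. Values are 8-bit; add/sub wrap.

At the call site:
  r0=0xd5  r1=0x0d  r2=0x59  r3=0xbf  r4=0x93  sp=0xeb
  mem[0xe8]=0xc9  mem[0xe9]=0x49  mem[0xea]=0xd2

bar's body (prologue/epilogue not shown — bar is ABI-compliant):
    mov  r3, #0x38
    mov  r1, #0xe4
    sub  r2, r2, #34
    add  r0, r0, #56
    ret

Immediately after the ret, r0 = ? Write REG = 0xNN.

prologue: push r1 -> mem[0xea]=0x0d, sp=0xea
prologue: push r3 -> mem[0xe9]=0xbf, sp=0xe9
body[0] mov  r3, #0x38 -> r3=0x38
body[1] mov  r1, #0xe4 -> r1=0xe4
body[2] sub  r2, r2, #34 -> r2=0x37
body[3] add  r0, r0, #56 -> r0=0x0d
epilogue: pop r3=0xbf, sp=0xea
epilogue: pop r1=0x0d, sp=0xeb
r0 is caller-saved -> body value

REG = 0x0d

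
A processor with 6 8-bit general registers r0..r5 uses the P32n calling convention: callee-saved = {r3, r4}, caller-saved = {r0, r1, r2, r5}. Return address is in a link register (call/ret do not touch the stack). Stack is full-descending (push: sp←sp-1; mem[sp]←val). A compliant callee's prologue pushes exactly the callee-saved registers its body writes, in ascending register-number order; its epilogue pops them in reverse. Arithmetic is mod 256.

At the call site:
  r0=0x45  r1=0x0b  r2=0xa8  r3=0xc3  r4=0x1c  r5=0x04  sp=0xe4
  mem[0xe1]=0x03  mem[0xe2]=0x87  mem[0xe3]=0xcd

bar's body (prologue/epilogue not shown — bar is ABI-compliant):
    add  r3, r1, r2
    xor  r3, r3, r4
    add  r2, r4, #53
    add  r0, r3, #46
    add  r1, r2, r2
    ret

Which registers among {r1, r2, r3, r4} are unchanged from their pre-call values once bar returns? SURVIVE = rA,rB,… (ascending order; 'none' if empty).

SURVIVE = r3,r4

prologue: push r3 → mem[0xe3]=0xc3, sp=0xe3
body[0] add  r3, r1, r2 → r3=0xb3
body[1] xor  r3, r3, r4 → r3=0xaf
body[2] add  r2, r4, #53 → r2=0x51
body[3] add  r0, r3, #46 → r0=0xdd
body[4] add  r1, r2, r2 → r1=0xa2
epilogue: pop r3=0xc3, sp=0xe4
r1: caller-saved, written=True
r2: caller-saved, written=True
r3: callee-saved, written=True
r4: callee-saved, written=False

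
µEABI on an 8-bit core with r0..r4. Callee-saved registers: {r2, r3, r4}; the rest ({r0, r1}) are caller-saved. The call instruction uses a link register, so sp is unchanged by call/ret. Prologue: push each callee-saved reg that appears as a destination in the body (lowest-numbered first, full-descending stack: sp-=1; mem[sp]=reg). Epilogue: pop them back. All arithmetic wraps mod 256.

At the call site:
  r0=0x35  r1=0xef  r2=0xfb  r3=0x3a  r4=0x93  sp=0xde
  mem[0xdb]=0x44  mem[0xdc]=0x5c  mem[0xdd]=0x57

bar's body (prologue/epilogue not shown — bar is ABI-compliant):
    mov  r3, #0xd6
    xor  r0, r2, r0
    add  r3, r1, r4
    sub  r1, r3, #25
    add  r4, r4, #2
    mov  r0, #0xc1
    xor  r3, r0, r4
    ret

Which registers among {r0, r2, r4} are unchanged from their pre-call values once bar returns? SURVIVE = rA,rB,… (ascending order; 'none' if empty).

SURVIVE = r2,r4

prologue: push r3 -> mem[0xdd]=0x3a, sp=0xdd
prologue: push r4 -> mem[0xdc]=0x93, sp=0xdc
body[0] mov  r3, #0xd6 -> r3=0xd6
body[1] xor  r0, r2, r0 -> r0=0xce
body[2] add  r3, r1, r4 -> r3=0x82
body[3] sub  r1, r3, #25 -> r1=0x69
body[4] add  r4, r4, #2 -> r4=0x95
body[5] mov  r0, #0xc1 -> r0=0xc1
body[6] xor  r3, r0, r4 -> r3=0x54
epilogue: pop r4=0x93, sp=0xdd
epilogue: pop r3=0x3a, sp=0xde
r0: caller-saved, written=True
r2: callee-saved, written=False
r4: callee-saved, written=True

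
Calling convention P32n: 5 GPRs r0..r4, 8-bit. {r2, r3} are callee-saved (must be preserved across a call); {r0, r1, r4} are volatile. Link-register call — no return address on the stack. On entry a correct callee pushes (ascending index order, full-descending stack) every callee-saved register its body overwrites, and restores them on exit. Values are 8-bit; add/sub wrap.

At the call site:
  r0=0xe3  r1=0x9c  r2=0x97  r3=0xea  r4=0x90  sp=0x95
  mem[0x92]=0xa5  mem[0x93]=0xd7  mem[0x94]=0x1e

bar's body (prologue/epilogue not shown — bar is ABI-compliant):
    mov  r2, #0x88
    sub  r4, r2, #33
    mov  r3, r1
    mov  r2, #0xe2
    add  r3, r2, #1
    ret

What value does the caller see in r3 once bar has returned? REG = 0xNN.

REG = 0xea

prologue: push r2 -> mem[0x94]=0x97, sp=0x94
prologue: push r3 -> mem[0x93]=0xea, sp=0x93
body[0] mov  r2, #0x88 -> r2=0x88
body[1] sub  r4, r2, #33 -> r4=0x67
body[2] mov  r3, r1 -> r3=0x9c
body[3] mov  r2, #0xe2 -> r2=0xe2
body[4] add  r3, r2, #1 -> r3=0xe3
epilogue: pop r3=0xea, sp=0x94
epilogue: pop r2=0x97, sp=0x95
r3 is callee-saved -> restored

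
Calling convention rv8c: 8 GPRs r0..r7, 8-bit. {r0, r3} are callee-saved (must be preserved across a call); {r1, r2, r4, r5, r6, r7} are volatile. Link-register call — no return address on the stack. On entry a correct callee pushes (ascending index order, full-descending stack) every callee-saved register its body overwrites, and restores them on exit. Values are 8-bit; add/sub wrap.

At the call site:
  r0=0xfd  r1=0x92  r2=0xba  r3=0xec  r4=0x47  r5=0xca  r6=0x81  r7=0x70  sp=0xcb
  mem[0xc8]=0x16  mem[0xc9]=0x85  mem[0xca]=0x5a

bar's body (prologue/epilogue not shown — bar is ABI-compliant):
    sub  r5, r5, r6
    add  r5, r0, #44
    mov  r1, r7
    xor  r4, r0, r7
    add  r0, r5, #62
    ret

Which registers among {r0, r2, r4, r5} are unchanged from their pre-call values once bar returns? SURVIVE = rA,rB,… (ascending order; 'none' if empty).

prologue: push r0 → mem[0xca]=0xfd, sp=0xca
body[0] sub  r5, r5, r6 → r5=0x49
body[1] add  r5, r0, #44 → r5=0x29
body[2] mov  r1, r7 → r1=0x70
body[3] xor  r4, r0, r7 → r4=0x8d
body[4] add  r0, r5, #62 → r0=0x67
epilogue: pop r0=0xfd, sp=0xcb
r0: callee-saved, written=True
r2: caller-saved, written=False
r4: caller-saved, written=True
r5: caller-saved, written=True

SURVIVE = r0,r2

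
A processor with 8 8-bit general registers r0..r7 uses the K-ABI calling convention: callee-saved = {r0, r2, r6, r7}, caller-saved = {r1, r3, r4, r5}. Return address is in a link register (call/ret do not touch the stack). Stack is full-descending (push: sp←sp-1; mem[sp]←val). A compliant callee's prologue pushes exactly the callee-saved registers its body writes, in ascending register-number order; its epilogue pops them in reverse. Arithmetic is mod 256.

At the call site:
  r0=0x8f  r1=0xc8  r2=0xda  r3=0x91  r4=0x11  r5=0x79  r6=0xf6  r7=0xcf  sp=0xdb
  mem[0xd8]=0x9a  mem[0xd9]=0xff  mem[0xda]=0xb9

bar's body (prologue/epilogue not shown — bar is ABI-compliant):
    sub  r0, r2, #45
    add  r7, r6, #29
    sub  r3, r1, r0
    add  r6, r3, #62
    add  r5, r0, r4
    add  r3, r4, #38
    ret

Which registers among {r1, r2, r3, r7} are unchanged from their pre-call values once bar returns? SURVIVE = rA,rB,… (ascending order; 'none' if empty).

prologue: push r0 -> mem[0xda]=0x8f, sp=0xda
prologue: push r6 -> mem[0xd9]=0xf6, sp=0xd9
prologue: push r7 -> mem[0xd8]=0xcf, sp=0xd8
body[0] sub  r0, r2, #45 -> r0=0xad
body[1] add  r7, r6, #29 -> r7=0x13
body[2] sub  r3, r1, r0 -> r3=0x1b
body[3] add  r6, r3, #62 -> r6=0x59
body[4] add  r5, r0, r4 -> r5=0xbe
body[5] add  r3, r4, #38 -> r3=0x37
epilogue: pop r7=0xcf, sp=0xd9
epilogue: pop r6=0xf6, sp=0xda
epilogue: pop r0=0x8f, sp=0xdb
r1: caller-saved, written=False
r2: callee-saved, written=False
r3: caller-saved, written=True
r7: callee-saved, written=True

SURVIVE = r1,r2,r7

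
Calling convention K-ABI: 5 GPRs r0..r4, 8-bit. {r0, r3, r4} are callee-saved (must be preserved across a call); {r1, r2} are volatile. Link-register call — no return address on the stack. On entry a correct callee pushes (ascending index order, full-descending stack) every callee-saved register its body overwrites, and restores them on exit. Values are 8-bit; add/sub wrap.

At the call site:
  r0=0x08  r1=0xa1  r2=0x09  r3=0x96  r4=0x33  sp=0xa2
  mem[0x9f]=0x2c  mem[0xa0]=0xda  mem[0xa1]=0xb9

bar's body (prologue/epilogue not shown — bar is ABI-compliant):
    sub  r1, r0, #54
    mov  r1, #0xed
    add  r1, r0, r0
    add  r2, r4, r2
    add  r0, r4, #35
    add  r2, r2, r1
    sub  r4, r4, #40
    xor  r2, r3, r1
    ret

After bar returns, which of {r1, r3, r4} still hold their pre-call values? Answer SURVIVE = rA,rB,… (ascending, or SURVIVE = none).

prologue: push r0 → mem[0xa1]=0x08, sp=0xa1
prologue: push r4 → mem[0xa0]=0x33, sp=0xa0
body[0] sub  r1, r0, #54 → r1=0xd2
body[1] mov  r1, #0xed → r1=0xed
body[2] add  r1, r0, r0 → r1=0x10
body[3] add  r2, r4, r2 → r2=0x3c
body[4] add  r0, r4, #35 → r0=0x56
body[5] add  r2, r2, r1 → r2=0x4c
body[6] sub  r4, r4, #40 → r4=0x0b
body[7] xor  r2, r3, r1 → r2=0x86
epilogue: pop r4=0x33, sp=0xa1
epilogue: pop r0=0x08, sp=0xa2
r1: caller-saved, written=True
r3: callee-saved, written=False
r4: callee-saved, written=True

SURVIVE = r3,r4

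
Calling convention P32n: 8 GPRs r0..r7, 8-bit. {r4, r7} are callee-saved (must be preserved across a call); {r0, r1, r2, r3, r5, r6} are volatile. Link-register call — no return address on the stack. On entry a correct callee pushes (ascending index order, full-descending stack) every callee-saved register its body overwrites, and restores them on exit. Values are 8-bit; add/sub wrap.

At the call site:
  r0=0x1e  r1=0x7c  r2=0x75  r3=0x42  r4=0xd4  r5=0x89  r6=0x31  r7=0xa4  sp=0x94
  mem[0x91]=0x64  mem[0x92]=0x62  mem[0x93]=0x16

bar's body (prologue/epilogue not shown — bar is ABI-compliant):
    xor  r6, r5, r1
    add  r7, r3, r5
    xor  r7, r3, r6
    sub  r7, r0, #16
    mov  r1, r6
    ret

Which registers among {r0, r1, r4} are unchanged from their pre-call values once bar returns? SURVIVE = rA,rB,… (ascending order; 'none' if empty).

SURVIVE = r0,r4

prologue: push r7 → mem[0x93]=0xa4, sp=0x93
body[0] xor  r6, r5, r1 → r6=0xf5
body[1] add  r7, r3, r5 → r7=0xcb
body[2] xor  r7, r3, r6 → r7=0xb7
body[3] sub  r7, r0, #16 → r7=0x0e
body[4] mov  r1, r6 → r1=0xf5
epilogue: pop r7=0xa4, sp=0x94
r0: caller-saved, written=False
r1: caller-saved, written=True
r4: callee-saved, written=False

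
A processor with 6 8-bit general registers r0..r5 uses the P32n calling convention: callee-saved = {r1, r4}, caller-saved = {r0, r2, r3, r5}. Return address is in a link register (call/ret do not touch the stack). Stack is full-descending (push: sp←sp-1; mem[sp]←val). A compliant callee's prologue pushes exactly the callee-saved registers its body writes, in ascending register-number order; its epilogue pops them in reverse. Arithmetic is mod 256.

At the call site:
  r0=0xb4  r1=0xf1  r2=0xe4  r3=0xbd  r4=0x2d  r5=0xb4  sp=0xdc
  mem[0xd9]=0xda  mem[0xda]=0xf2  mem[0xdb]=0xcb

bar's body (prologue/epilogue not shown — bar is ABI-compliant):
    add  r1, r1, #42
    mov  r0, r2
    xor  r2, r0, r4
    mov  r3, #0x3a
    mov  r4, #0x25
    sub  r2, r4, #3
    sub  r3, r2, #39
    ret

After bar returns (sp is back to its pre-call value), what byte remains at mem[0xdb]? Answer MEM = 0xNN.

prologue: push r1 → mem[0xdb]=0xf1, sp=0xdb
prologue: push r4 → mem[0xda]=0x2d, sp=0xda
body[0] add  r1, r1, #42 → r1=0x1b
body[1] mov  r0, r2 → r0=0xe4
body[2] xor  r2, r0, r4 → r2=0xc9
body[3] mov  r3, #0x3a → r3=0x3a
body[4] mov  r4, #0x25 → r4=0x25
body[5] sub  r2, r4, #3 → r2=0x22
body[6] sub  r3, r2, #39 → r3=0xfb
epilogue: pop r4=0x2d, sp=0xdb
epilogue: pop r1=0xf1, sp=0xdc
prologue pushed ['r1', 'r4'] at ['0xdb', '0xda']

MEM = 0xf1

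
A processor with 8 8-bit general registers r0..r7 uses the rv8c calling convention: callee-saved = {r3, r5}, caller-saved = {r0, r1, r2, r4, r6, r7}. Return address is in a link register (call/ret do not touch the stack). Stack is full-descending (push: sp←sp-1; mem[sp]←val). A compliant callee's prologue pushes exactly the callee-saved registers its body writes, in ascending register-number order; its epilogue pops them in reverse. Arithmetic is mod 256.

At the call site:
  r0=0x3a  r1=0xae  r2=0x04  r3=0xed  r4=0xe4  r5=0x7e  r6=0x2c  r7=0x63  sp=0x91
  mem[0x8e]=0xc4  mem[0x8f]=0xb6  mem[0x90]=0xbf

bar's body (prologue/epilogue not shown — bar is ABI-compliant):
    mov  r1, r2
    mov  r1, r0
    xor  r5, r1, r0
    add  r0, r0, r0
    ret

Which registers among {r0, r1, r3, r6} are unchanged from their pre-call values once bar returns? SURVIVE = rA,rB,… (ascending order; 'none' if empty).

SURVIVE = r3,r6

prologue: push r5 → mem[0x90]=0x7e, sp=0x90
body[0] mov  r1, r2 → r1=0x04
body[1] mov  r1, r0 → r1=0x3a
body[2] xor  r5, r1, r0 → r5=0x00
body[3] add  r0, r0, r0 → r0=0x74
epilogue: pop r5=0x7e, sp=0x91
r0: caller-saved, written=True
r1: caller-saved, written=True
r3: callee-saved, written=False
r6: caller-saved, written=False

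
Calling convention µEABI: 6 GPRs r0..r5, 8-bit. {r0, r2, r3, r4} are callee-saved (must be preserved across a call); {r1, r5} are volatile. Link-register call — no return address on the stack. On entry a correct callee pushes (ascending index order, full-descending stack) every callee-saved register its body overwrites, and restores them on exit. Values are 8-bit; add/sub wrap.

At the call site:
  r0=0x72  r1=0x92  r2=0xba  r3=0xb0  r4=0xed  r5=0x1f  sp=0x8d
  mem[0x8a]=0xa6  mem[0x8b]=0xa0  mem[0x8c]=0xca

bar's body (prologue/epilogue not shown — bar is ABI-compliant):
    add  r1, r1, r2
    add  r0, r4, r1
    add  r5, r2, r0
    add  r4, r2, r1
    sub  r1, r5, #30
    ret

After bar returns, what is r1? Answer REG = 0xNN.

prologue: push r0 → mem[0x8c]=0x72, sp=0x8c
prologue: push r4 → mem[0x8b]=0xed, sp=0x8b
body[0] add  r1, r1, r2 → r1=0x4c
body[1] add  r0, r4, r1 → r0=0x39
body[2] add  r5, r2, r0 → r5=0xf3
body[3] add  r4, r2, r1 → r4=0x06
body[4] sub  r1, r5, #30 → r1=0xd5
epilogue: pop r4=0xed, sp=0x8c
epilogue: pop r0=0x72, sp=0x8d
r1 is caller-saved → body value

REG = 0xd5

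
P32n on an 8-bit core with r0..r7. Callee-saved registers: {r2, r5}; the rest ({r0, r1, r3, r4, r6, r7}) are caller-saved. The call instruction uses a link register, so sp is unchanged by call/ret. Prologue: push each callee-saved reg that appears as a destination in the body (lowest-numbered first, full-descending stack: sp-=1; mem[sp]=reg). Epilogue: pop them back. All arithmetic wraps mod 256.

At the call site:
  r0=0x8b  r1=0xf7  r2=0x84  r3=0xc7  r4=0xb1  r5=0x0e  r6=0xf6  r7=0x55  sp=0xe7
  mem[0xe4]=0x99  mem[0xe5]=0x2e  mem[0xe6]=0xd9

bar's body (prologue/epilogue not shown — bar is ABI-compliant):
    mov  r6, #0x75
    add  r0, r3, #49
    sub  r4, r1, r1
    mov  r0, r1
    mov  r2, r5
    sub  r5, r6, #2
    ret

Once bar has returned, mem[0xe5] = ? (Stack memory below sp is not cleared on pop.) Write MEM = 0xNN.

prologue: push r2 → mem[0xe6]=0x84, sp=0xe6
prologue: push r5 → mem[0xe5]=0x0e, sp=0xe5
body[0] mov  r6, #0x75 → r6=0x75
body[1] add  r0, r3, #49 → r0=0xf8
body[2] sub  r4, r1, r1 → r4=0x00
body[3] mov  r0, r1 → r0=0xf7
body[4] mov  r2, r5 → r2=0x0e
body[5] sub  r5, r6, #2 → r5=0x73
epilogue: pop r5=0x0e, sp=0xe6
epilogue: pop r2=0x84, sp=0xe7
prologue pushed ['r2', 'r5'] at ['0xe6', '0xe5']

MEM = 0x0e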